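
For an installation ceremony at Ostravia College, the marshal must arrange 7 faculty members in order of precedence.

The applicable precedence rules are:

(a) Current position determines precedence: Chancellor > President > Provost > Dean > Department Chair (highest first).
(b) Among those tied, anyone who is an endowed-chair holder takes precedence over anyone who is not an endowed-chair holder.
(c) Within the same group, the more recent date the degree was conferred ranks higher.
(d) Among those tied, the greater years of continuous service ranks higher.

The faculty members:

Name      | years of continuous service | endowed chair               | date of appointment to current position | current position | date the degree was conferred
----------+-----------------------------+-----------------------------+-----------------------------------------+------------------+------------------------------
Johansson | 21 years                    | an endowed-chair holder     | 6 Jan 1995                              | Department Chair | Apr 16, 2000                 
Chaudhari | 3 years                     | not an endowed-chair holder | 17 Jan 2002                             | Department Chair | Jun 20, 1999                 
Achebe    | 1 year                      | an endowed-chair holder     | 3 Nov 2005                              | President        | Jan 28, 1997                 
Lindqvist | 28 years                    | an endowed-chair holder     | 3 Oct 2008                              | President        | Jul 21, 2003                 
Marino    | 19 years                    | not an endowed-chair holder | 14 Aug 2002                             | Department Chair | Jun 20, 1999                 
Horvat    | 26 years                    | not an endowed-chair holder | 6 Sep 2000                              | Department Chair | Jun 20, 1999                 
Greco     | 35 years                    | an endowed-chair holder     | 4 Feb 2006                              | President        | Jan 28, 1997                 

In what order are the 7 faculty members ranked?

Lindqvist, Greco, Achebe, Johansson, Horvat, Marino, Chaudhari

By current position: Lindqvist, Greco and Achebe (President); then Johansson, Horvat, Marino and Chaudhari (Department Chair).
Lindqvist, Greco and Achebe are each an endowed-chair holder, so the next rule applies.
Among Lindqvist, Greco and Achebe, by date the degree was conferred (later first): Lindqvist (Jul 21, 2003) before Greco and Achebe (Jan 28, 1997).
Among Greco and Achebe, by years of continuous service (higher first): Greco (35 years) before Achebe (1 year).
Among Johansson, Horvat, Marino and Chaudhari, an endowed-chair holder before not an endowed-chair holder: Johansson (an endowed-chair holder) before Horvat, Marino and Chaudhari (not an endowed-chair holder).
Horvat, Marino and Chaudhari all have date the degree was conferred Jun 20, 1999, so the next rule applies.
Among Horvat, Marino and Chaudhari, by years of continuous service (higher first): Horvat (26 years) before Marino (19 years) before Chaudhari (3 years).
Full order: Lindqvist, Greco, Achebe, Johansson, Horvat, Marino, Chaudhari.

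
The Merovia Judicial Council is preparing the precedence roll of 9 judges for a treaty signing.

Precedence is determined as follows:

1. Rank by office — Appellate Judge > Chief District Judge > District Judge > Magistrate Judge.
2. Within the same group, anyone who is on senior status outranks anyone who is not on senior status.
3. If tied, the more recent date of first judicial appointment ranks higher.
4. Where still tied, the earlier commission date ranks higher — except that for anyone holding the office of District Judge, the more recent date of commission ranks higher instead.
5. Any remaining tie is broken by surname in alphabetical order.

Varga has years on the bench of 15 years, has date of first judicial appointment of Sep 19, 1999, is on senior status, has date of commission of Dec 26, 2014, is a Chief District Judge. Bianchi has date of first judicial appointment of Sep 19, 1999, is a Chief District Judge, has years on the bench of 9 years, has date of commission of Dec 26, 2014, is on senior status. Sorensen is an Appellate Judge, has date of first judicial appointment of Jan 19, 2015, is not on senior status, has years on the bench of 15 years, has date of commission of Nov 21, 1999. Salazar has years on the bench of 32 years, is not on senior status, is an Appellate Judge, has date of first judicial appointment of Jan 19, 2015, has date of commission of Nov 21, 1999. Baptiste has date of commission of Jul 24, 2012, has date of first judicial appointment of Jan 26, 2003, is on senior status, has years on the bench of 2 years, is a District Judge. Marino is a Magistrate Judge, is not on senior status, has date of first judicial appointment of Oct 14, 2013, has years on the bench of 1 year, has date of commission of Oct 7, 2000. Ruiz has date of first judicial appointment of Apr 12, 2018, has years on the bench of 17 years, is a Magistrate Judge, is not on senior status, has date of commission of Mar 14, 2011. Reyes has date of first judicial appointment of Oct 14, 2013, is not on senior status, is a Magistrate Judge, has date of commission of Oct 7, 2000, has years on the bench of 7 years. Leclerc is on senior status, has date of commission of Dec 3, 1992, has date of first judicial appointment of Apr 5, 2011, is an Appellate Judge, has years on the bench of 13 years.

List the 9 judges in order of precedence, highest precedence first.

Leclerc, Salazar, Sorensen, Bianchi, Varga, Baptiste, Ruiz, Marino, Reyes

By office: Leclerc, Salazar and Sorensen (Appellate Judge); then Bianchi and Varga (Chief District Judge); then Baptiste (District Judge); then Ruiz, Marino and Reyes (Magistrate Judge).
Among Leclerc, Salazar and Sorensen, on senior status before not on senior status: Leclerc (on senior status) before Salazar and Sorensen (not on senior status).
Salazar and Sorensen both have date of first judicial appointment Jan 19, 2015, so the next rule applies.
Salazar and Sorensen both have date of commission Nov 21, 1999, so the next rule applies.
Among Salazar and Sorensen, alphabetically by surname: Salazar before Sorensen.
Bianchi and Varga are each on senior status, so the next rule applies.
Bianchi and Varga both have date of first judicial appointment Sep 19, 1999, so the next rule applies.
Bianchi and Varga both have date of commission Dec 26, 2014, so the next rule applies.
Among Bianchi and Varga, alphabetically by surname: Bianchi before Varga.
Ruiz, Marino and Reyes are each not on senior status, so the next rule applies.
Among Ruiz, Marino and Reyes, by date of first judicial appointment (later first): Ruiz (Apr 12, 2018) before Marino and Reyes (Oct 14, 2013).
Marino and Reyes both have date of commission Oct 7, 2000, so the next rule applies.
Among Marino and Reyes, alphabetically by surname: Marino before Reyes.
Full order: Leclerc, Salazar, Sorensen, Bianchi, Varga, Baptiste, Ruiz, Marino, Reyes.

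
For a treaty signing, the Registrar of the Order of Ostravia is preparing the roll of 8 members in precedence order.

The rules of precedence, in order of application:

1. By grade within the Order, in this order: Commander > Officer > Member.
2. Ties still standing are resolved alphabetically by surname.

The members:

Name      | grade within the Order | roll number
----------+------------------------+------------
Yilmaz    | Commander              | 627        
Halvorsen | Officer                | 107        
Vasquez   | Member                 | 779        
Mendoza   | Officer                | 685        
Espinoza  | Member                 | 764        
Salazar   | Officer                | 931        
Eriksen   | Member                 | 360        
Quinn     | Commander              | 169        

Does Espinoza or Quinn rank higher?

By grade within the Order: Quinn and Yilmaz (Commander); then Halvorsen, Mendoza and Salazar (Officer); then Eriksen, Espinoza and Vasquez (Member).
Among Quinn and Yilmaz, alphabetically by surname: Quinn before Yilmaz.
Among Halvorsen, Mendoza and Salazar, alphabetically by surname: Halvorsen before Mendoza before Salazar.
Among Eriksen, Espinoza and Vasquez, alphabetically by surname: Eriksen before Espinoza before Vasquez.
So Quinn takes precedence.

Quinn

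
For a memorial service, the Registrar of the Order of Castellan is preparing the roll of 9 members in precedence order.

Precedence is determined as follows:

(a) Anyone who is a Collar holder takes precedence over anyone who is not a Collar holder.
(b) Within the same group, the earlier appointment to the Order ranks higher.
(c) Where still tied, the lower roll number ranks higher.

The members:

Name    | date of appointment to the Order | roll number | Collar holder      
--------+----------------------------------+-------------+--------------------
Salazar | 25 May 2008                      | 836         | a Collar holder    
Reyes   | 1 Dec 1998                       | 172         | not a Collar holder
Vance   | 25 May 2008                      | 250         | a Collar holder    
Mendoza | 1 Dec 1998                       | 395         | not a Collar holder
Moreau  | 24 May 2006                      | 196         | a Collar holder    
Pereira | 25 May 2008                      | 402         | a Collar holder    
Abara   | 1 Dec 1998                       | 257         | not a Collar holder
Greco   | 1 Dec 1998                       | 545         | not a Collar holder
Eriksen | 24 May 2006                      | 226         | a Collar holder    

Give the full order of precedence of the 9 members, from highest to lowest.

By the first rule: Moreau, Eriksen, Vance, Pereira and Salazar (each a Collar holder); then Reyes, Abara, Mendoza and Greco (each not a Collar holder).
Among Moreau, Eriksen, Vance, Pereira and Salazar, by date of appointment to the Order (earlier first): Moreau and Eriksen (24 May 2006) before Vance, Pereira and Salazar (25 May 2008).
Among Moreau and Eriksen, by roll number (lower first): Moreau (196) before Eriksen (226).
Among Vance, Pereira and Salazar, by roll number (lower first): Vance (250) before Pereira (402) before Salazar (836).
Reyes, Abara, Mendoza and Greco all have date of appointment to the Order 1 Dec 1998, so the next rule applies.
Among Reyes, Abara, Mendoza and Greco, by roll number (lower first): Reyes (172) before Abara (257) before Mendoza (395) before Greco (545).
Full order: Moreau, Eriksen, Vance, Pereira, Salazar, Reyes, Abara, Mendoza, Greco.

Moreau, Eriksen, Vance, Pereira, Salazar, Reyes, Abara, Mendoza, Greco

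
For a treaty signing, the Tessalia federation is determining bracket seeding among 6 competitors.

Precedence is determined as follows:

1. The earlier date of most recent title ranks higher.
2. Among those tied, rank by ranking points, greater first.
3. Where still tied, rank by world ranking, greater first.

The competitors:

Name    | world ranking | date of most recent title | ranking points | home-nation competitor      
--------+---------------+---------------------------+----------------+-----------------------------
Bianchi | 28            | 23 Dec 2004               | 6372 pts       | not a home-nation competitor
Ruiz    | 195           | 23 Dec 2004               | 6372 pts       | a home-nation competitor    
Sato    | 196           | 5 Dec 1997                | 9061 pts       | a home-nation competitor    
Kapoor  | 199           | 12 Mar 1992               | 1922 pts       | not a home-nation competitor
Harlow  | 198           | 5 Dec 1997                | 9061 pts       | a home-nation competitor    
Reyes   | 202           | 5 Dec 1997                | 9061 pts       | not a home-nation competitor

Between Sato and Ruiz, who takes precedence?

By date of most recent title (earlier first): Kapoor (12 Mar 1992); then Reyes, Harlow and Sato (each 5 Dec 1997); then Ruiz and Bianchi (both 23 Dec 2004).
Reyes, Harlow and Sato all have ranking points 9061 pts, so the next rule applies.
Among Reyes, Harlow and Sato, by world ranking (higher first): Reyes (202) before Harlow (198) before Sato (196).
Ruiz and Bianchi both have ranking points 6372 pts, so the next rule applies.
Among Ruiz and Bianchi, by world ranking (higher first): Ruiz (195) before Bianchi (28).
So Sato takes precedence.

Sato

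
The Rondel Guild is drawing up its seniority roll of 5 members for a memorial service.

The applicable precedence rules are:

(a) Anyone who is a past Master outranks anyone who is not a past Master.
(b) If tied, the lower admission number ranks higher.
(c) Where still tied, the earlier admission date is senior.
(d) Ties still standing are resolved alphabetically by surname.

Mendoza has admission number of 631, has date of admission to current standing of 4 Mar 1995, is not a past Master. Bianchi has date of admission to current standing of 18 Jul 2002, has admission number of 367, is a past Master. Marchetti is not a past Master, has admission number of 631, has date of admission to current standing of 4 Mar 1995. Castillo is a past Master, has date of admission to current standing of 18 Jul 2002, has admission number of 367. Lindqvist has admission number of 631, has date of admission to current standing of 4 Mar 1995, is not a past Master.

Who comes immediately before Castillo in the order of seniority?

By the first rule: Bianchi and Castillo (both a past Master); then Lindqvist, Marchetti and Mendoza (each not a past Master).
Bianchi and Castillo both have admission number 367, so the next rule applies.
Bianchi and Castillo both have date of admission to current standing 18 Jul 2002, so the next rule applies.
Among Bianchi and Castillo, alphabetically by surname: Bianchi before Castillo.
Lindqvist, Marchetti and Mendoza all have admission number 631, so the next rule applies.
Lindqvist, Marchetti and Mendoza all have date of admission to current standing 4 Mar 1995, so the next rule applies.
Among Lindqvist, Marchetti and Mendoza, alphabetically by surname: Lindqvist before Marchetti before Mendoza.
Order: Bianchi, Castillo, Lindqvist, Marchetti, Mendoza.

Bianchi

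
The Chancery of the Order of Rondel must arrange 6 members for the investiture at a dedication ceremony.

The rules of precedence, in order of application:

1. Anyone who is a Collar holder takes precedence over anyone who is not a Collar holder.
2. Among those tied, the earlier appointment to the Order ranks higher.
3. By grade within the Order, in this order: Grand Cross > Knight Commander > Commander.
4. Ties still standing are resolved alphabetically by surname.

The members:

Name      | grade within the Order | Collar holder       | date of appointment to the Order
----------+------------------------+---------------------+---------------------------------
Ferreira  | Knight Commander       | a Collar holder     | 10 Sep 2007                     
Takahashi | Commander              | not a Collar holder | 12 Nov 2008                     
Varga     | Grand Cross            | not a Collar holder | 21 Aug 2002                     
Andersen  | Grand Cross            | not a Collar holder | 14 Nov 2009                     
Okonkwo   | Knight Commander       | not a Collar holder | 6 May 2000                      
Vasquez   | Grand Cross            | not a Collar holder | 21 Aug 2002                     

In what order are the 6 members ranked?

By the first rule: Ferreira (a Collar holder); then Okonkwo, Varga, Vasquez, Takahashi and Andersen (each not a Collar holder).
Among Okonkwo, Varga, Vasquez, Takahashi and Andersen, by date of appointment to the Order (earlier first): Okonkwo (6 May 2000) before Varga and Vasquez (21 Aug 2002) before Takahashi (12 Nov 2008) before Andersen (14 Nov 2009).
Varga and Vasquez are each Grand Cross, so the next rule applies.
Among Varga and Vasquez, alphabetically by surname: Varga before Vasquez.
Full order: Ferreira, Okonkwo, Varga, Vasquez, Takahashi, Andersen.

Ferreira, Okonkwo, Varga, Vasquez, Takahashi, Andersen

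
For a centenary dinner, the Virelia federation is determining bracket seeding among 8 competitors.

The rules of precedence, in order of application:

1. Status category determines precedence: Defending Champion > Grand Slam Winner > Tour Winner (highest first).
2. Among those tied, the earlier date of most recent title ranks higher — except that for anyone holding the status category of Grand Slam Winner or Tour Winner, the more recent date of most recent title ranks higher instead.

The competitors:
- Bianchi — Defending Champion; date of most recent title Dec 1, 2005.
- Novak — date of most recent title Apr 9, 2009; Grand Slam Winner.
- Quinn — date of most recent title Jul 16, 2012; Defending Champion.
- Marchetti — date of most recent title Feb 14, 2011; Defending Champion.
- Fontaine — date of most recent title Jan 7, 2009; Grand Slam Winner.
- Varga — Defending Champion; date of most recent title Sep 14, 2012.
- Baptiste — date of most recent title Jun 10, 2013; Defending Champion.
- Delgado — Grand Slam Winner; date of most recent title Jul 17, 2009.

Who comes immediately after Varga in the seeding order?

By status category: Bianchi, Marchetti, Quinn, Varga and Baptiste (Defending Champion); then Delgado, Novak and Fontaine (Grand Slam Winner).
Among Bianchi, Marchetti, Quinn, Varga and Baptiste, by date of most recent title (earlier first): Bianchi (Dec 1, 2005) before Marchetti (Feb 14, 2011) before Quinn (Jul 16, 2012) before Varga (Sep 14, 2012) before Baptiste (Jun 10, 2013).
Among Delgado, Novak and Fontaine, by date of most recent title (later first) (reversed rule for this group): Delgado (Jul 17, 2009) before Novak (Apr 9, 2009) before Fontaine (Jan 7, 2009).
Order: Bianchi, Marchetti, Quinn, Varga, Baptiste, Delgado, Novak, Fontaine.

Baptiste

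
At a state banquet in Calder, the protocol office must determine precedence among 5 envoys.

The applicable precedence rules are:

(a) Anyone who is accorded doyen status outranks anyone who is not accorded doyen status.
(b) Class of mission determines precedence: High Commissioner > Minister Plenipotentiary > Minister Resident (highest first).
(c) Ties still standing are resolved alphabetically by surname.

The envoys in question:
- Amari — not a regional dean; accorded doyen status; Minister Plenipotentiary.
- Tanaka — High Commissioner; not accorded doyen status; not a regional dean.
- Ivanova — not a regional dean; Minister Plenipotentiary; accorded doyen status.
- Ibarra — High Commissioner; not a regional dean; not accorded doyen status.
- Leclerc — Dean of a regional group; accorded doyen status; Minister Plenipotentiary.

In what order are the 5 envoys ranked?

By the first rule: Amari, Ivanova and Leclerc (each accorded doyen status); then Ibarra and Tanaka (both not accorded doyen status).
Amari, Ivanova and Leclerc are each Minister Plenipotentiary, so the next rule applies.
Among Amari, Ivanova and Leclerc, alphabetically by surname: Amari before Ivanova before Leclerc.
Ibarra and Tanaka are each High Commissioner, so the next rule applies.
Among Ibarra and Tanaka, alphabetically by surname: Ibarra before Tanaka.
Full order: Amari, Ivanova, Leclerc, Ibarra, Tanaka.

Amari, Ivanova, Leclerc, Ibarra, Tanaka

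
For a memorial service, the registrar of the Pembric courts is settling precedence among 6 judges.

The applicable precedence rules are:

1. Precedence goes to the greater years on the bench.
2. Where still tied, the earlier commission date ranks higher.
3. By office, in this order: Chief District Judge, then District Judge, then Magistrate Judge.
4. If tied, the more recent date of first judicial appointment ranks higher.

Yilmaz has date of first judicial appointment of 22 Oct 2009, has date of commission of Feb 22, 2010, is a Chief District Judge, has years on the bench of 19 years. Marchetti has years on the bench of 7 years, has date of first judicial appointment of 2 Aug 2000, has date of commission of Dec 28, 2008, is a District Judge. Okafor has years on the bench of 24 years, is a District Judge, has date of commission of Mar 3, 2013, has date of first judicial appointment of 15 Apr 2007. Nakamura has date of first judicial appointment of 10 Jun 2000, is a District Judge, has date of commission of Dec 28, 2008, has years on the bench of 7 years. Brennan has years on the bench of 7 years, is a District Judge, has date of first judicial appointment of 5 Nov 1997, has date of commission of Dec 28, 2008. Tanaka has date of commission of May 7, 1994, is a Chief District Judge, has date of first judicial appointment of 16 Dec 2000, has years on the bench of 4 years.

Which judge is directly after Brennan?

By years on the bench (higher first): Okafor (24 years); then Yilmaz (19 years); then Marchetti, Nakamura and Brennan (each 7 years); then Tanaka (4 years).
Marchetti, Nakamura and Brennan all have date of commission Dec 28, 2008, so the next rule applies.
Marchetti, Nakamura and Brennan are each District Judge, so the next rule applies.
Among Marchetti, Nakamura and Brennan, by date of first judicial appointment (later first): Marchetti (2 Aug 2000) before Nakamura (10 Jun 2000) before Brennan (5 Nov 1997).
Order: Okafor, Yilmaz, Marchetti, Nakamura, Brennan, Tanaka.

Tanaka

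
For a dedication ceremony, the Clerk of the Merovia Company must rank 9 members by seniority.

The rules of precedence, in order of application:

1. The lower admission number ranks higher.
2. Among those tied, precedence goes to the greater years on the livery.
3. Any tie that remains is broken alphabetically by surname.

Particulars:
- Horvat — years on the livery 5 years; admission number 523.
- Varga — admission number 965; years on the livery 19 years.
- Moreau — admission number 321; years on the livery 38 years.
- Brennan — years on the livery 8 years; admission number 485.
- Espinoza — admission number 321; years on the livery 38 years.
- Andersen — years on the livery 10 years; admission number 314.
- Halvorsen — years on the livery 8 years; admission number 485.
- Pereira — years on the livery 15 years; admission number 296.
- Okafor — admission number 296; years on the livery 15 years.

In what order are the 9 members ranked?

Okafor, Pereira, Andersen, Espinoza, Moreau, Brennan, Halvorsen, Horvat, Varga

By admission number (lower first): Okafor and Pereira (both 296); then Andersen (314); then Espinoza and Moreau (both 321); then Brennan and Halvorsen (both 485); then Horvat (523); then Varga (965).
Okafor and Pereira both have years on the livery 15 years, so the next rule applies.
Among Okafor and Pereira, alphabetically by surname: Okafor before Pereira.
Espinoza and Moreau both have years on the livery 38 years, so the next rule applies.
Among Espinoza and Moreau, alphabetically by surname: Espinoza before Moreau.
Brennan and Halvorsen both have years on the livery 8 years, so the next rule applies.
Among Brennan and Halvorsen, alphabetically by surname: Brennan before Halvorsen.
Full order: Okafor, Pereira, Andersen, Espinoza, Moreau, Brennan, Halvorsen, Horvat, Varga.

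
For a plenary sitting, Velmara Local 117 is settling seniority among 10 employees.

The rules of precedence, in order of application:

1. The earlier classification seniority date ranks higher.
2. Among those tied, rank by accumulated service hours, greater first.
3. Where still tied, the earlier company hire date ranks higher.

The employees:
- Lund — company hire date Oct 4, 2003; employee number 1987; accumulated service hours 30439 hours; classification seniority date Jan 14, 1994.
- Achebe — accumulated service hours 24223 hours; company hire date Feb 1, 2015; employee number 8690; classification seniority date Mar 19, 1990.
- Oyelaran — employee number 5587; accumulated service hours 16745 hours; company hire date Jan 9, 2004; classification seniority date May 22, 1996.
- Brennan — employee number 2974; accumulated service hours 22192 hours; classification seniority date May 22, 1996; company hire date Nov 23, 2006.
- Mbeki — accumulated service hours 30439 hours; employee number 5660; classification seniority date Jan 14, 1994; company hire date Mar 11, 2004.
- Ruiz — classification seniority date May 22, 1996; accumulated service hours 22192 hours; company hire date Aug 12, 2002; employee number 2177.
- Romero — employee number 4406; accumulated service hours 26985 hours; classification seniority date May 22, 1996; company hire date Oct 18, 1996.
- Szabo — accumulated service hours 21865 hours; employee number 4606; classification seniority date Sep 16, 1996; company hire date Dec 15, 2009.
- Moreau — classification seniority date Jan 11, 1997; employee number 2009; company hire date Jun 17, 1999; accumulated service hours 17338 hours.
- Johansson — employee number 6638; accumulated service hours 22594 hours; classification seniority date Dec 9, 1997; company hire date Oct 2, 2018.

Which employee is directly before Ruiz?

Romero

By classification seniority date (earlier first): Achebe (Mar 19, 1990); then Lund and Mbeki (both Jan 14, 1994); then Romero, Ruiz, Brennan and Oyelaran (each May 22, 1996); then Szabo (Sep 16, 1996); then Moreau (Jan 11, 1997); then Johansson (Dec 9, 1997).
Lund and Mbeki both have accumulated service hours 30439 hours, so the next rule applies.
Among Lund and Mbeki, by company hire date (earlier first): Lund (Oct 4, 2003) before Mbeki (Mar 11, 2004).
Among Romero, Ruiz, Brennan and Oyelaran, by accumulated service hours (higher first): Romero (26985 hours) before Ruiz and Brennan (22192 hours) before Oyelaran (16745 hours).
Among Ruiz and Brennan, by company hire date (earlier first): Ruiz (Aug 12, 2002) before Brennan (Nov 23, 2006).
Order: Achebe, Lund, Mbeki, Romero, Ruiz, Brennan, Oyelaran, Szabo, Moreau, Johansson.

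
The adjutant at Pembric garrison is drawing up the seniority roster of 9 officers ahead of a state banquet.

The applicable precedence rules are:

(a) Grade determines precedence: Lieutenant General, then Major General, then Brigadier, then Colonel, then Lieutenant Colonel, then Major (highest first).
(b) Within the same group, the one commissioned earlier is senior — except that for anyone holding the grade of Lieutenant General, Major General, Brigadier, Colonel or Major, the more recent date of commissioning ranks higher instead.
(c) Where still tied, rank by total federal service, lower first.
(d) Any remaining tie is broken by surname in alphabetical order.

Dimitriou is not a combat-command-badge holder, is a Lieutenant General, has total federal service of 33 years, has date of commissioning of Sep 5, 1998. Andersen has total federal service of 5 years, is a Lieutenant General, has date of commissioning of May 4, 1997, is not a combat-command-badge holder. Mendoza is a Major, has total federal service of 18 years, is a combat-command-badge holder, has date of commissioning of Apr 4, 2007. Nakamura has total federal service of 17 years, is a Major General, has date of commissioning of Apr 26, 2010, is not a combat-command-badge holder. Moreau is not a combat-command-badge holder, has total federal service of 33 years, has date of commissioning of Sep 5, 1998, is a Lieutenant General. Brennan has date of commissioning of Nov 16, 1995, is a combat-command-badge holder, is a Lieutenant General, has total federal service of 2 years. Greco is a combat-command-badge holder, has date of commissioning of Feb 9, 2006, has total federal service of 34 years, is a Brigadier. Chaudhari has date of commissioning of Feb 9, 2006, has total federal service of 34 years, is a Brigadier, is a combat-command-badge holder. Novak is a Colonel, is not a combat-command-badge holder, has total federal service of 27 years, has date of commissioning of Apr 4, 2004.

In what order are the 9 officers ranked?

Dimitriou, Moreau, Andersen, Brennan, Nakamura, Chaudhari, Greco, Novak, Mendoza

By grade: Dimitriou, Moreau, Andersen and Brennan (Lieutenant General); then Nakamura (Major General); then Chaudhari and Greco (Brigadier); then Novak (Colonel); then Mendoza (Major).
Among Dimitriou, Moreau, Andersen and Brennan, by date of commissioning (later first) (reversed rule for this group): Dimitriou and Moreau (Sep 5, 1998) before Andersen (May 4, 1997) before Brennan (Nov 16, 1995).
Dimitriou and Moreau both have total federal service 33 years, so the next rule applies.
Among Dimitriou and Moreau, alphabetically by surname: Dimitriou before Moreau.
Chaudhari and Greco both have date of commissioning Feb 9, 2006, so the next rule applies.
Chaudhari and Greco both have total federal service 34 years, so the next rule applies.
Among Chaudhari and Greco, alphabetically by surname: Chaudhari before Greco.
Full order: Dimitriou, Moreau, Andersen, Brennan, Nakamura, Chaudhari, Greco, Novak, Mendoza.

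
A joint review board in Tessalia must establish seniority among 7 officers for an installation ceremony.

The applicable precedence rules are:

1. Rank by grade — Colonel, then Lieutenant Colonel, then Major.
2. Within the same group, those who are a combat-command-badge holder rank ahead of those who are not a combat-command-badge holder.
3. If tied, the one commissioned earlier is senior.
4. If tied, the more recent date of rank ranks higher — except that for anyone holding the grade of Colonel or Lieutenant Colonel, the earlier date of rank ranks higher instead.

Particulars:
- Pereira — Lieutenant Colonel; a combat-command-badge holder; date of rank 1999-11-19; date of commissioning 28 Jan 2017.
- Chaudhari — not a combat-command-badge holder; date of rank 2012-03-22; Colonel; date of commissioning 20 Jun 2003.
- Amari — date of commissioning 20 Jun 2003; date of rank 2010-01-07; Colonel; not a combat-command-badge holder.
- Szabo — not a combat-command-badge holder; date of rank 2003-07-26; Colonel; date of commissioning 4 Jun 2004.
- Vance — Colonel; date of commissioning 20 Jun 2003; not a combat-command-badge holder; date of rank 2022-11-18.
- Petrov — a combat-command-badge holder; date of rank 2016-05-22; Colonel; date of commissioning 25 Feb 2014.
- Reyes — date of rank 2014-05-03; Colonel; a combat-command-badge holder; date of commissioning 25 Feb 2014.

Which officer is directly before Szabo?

By grade: Reyes, Petrov, Amari, Chaudhari, Vance and Szabo (Colonel); then Pereira (Lieutenant Colonel).
Among Reyes, Petrov, Amari, Chaudhari, Vance and Szabo, a combat-command-badge holder before not a combat-command-badge holder: Reyes and Petrov (a combat-command-badge holder) before Amari, Chaudhari, Vance and Szabo (not a combat-command-badge holder).
Reyes and Petrov both have date of commissioning 25 Feb 2014, so the next rule applies.
Among Reyes and Petrov, by date of rank (earlier first) (reversed rule for this group): Reyes (2014-05-03) before Petrov (2016-05-22).
Among Amari, Chaudhari, Vance and Szabo, by date of commissioning (earlier first): Amari, Chaudhari and Vance (20 Jun 2003) before Szabo (4 Jun 2004).
Among Amari, Chaudhari and Vance, by date of rank (earlier first) (reversed rule for this group): Amari (2010-01-07) before Chaudhari (2012-03-22) before Vance (2022-11-18).
Order: Reyes, Petrov, Amari, Chaudhari, Vance, Szabo, Pereira.

Vance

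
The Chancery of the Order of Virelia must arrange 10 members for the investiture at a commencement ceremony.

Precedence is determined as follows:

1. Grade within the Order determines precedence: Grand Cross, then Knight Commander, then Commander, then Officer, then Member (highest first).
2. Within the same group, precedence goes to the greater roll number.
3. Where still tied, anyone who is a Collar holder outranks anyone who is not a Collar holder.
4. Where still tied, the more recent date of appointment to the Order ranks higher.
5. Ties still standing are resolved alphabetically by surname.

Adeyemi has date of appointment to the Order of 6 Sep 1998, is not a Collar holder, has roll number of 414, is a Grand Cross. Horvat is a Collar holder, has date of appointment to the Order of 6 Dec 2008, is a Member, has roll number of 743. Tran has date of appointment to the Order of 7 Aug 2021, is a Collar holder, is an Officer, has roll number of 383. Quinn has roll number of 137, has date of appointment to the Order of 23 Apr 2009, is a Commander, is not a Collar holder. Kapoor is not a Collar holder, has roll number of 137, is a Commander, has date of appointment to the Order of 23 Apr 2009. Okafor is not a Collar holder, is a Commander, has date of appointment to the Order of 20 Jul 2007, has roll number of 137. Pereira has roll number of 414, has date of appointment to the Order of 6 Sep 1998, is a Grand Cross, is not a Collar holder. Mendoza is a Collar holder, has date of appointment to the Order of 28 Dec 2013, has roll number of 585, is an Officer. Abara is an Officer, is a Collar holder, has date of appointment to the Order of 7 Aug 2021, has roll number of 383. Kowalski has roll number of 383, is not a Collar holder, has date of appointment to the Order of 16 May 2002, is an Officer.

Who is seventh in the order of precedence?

Abara

By grade within the Order: Adeyemi and Pereira (Grand Cross); then Kapoor, Quinn and Okafor (Commander); then Mendoza, Abara, Tran and Kowalski (Officer); then Horvat (Member).
Adeyemi and Pereira both have roll number 414, so the next rule applies.
Adeyemi and Pereira are each not a Collar holder, so the next rule applies.
Adeyemi and Pereira both have date of appointment to the Order 6 Sep 1998, so the next rule applies.
Among Adeyemi and Pereira, alphabetically by surname: Adeyemi before Pereira.
Kapoor, Quinn and Okafor all have roll number 137, so the next rule applies.
Kapoor, Quinn and Okafor are each not a Collar holder, so the next rule applies.
Among Kapoor, Quinn and Okafor, by date of appointment to the Order (later first): Kapoor and Quinn (23 Apr 2009) before Okafor (20 Jul 2007).
Among Kapoor and Quinn, alphabetically by surname: Kapoor before Quinn.
Among Mendoza, Abara, Tran and Kowalski, by roll number (higher first): Mendoza (585) before Abara, Tran and Kowalski (383).
Among Abara, Tran and Kowalski, a Collar holder before not a Collar holder: Abara and Tran (a Collar holder) before Kowalski (not a Collar holder).
Abara and Tran both have date of appointment to the Order 7 Aug 2021, so the next rule applies.
Among Abara and Tran, alphabetically by surname: Abara before Tran.
Order: Adeyemi, Pereira, Kapoor, Quinn, Okafor, Mendoza, Abara, Tran, Kowalski, Horvat.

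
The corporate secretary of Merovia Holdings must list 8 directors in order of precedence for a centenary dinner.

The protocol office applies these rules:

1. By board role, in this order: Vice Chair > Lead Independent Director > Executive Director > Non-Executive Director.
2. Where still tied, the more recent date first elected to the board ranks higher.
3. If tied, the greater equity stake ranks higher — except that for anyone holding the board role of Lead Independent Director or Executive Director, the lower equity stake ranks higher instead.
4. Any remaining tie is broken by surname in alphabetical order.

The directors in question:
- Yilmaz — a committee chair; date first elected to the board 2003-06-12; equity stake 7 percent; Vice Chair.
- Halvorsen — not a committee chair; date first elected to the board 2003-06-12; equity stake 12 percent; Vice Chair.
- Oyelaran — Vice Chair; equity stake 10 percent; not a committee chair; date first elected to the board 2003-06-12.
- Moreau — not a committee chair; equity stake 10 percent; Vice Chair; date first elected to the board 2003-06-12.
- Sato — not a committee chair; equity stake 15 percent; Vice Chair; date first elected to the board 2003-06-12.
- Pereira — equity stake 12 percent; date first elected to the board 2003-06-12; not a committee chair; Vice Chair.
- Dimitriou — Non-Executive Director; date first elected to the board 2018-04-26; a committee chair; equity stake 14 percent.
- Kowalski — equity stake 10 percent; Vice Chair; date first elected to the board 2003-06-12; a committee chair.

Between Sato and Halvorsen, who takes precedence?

Sato

By board role: Sato, Halvorsen, Pereira, Kowalski, Moreau, Oyelaran and Yilmaz (Vice Chair); then Dimitriou (Non-Executive Director).
Sato, Halvorsen, Pereira, Kowalski, Moreau, Oyelaran and Yilmaz all have date first elected to the board 2003-06-12, so the next rule applies.
Among Sato, Halvorsen, Pereira, Kowalski, Moreau, Oyelaran and Yilmaz, by equity stake (higher first): Sato (15 percent) before Halvorsen and Pereira (12 percent) before Kowalski, Moreau and Oyelaran (10 percent) before Yilmaz (7 percent).
Among Halvorsen and Pereira, alphabetically by surname: Halvorsen before Pereira.
Among Kowalski, Moreau and Oyelaran, alphabetically by surname: Kowalski before Moreau before Oyelaran.
So Sato takes precedence.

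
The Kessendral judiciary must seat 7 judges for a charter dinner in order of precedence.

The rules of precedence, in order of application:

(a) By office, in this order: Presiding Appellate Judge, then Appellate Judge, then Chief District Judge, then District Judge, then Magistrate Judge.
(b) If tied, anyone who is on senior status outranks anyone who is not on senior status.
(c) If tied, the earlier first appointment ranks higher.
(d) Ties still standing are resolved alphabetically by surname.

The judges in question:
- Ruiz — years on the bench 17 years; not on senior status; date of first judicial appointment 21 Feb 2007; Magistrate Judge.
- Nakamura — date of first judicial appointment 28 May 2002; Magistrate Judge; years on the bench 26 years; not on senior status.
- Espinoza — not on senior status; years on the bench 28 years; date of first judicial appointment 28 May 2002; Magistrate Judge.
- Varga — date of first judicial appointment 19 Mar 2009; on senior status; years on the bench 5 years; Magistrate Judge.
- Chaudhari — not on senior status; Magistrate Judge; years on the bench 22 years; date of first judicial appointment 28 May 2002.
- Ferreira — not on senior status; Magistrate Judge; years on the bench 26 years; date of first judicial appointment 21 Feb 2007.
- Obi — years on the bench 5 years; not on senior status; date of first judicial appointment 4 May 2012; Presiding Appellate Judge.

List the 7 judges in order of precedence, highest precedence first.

Obi, Varga, Chaudhari, Espinoza, Nakamura, Ferreira, Ruiz

By office: Obi (Presiding Appellate Judge); then Varga, Chaudhari, Espinoza, Nakamura, Ferreira and Ruiz (Magistrate Judge).
Among Varga, Chaudhari, Espinoza, Nakamura, Ferreira and Ruiz, on senior status before not on senior status: Varga (on senior status) before Chaudhari, Espinoza, Nakamura, Ferreira and Ruiz (not on senior status).
Among Chaudhari, Espinoza, Nakamura, Ferreira and Ruiz, by date of first judicial appointment (earlier first): Chaudhari, Espinoza and Nakamura (28 May 2002) before Ferreira and Ruiz (21 Feb 2007).
Among Chaudhari, Espinoza and Nakamura, alphabetically by surname: Chaudhari before Espinoza before Nakamura.
Among Ferreira and Ruiz, alphabetically by surname: Ferreira before Ruiz.
Full order: Obi, Varga, Chaudhari, Espinoza, Nakamura, Ferreira, Ruiz.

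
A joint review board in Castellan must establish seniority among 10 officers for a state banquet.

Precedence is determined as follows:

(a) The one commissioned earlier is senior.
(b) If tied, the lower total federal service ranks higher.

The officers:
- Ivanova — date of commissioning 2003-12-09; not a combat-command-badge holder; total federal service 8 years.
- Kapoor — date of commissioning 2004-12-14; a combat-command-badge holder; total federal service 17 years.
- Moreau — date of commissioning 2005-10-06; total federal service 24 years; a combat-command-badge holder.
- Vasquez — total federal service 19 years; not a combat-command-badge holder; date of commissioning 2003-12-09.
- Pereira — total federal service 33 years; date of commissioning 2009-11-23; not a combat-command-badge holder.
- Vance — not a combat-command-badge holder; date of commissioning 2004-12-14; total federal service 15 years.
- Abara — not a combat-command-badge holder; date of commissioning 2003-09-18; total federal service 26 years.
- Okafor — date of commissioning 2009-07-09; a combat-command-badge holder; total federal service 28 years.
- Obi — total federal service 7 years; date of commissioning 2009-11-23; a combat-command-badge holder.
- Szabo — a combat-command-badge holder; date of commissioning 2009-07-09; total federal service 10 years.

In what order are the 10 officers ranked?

Abara, Ivanova, Vasquez, Vance, Kapoor, Moreau, Szabo, Okafor, Obi, Pereira

By date of commissioning (earlier first): Abara (2003-09-18); then Ivanova and Vasquez (both 2003-12-09); then Vance and Kapoor (both 2004-12-14); then Moreau (2005-10-06); then Szabo and Okafor (both 2009-07-09); then Obi and Pereira (both 2009-11-23).
Among Ivanova and Vasquez, by total federal service (lower first): Ivanova (8 years) before Vasquez (19 years).
Among Vance and Kapoor, by total federal service (lower first): Vance (15 years) before Kapoor (17 years).
Among Szabo and Okafor, by total federal service (lower first): Szabo (10 years) before Okafor (28 years).
Among Obi and Pereira, by total federal service (lower first): Obi (7 years) before Pereira (33 years).
Full order: Abara, Ivanova, Vasquez, Vance, Kapoor, Moreau, Szabo, Okafor, Obi, Pereira.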